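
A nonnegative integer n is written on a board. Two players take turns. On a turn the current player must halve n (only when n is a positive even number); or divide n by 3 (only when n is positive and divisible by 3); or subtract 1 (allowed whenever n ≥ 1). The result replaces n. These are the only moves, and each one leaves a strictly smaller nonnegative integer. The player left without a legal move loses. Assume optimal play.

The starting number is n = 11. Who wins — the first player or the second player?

Label each position W (a win for the player to move) or L (a loss). A position with no legal move is L; any other position is W exactly when some move reaches an L, and L when every move reaches a W.
n=0: no move → L
n=1: →0(L), so W
n=2: →1(W) only, which is W, so L
n=3: →2(L), so W
n=4: →2(L), so W
n=5: →4(W) only, which is W, so L
n=6: →2(L), so W
n=7: →6(W) only, which is W, so L
n=8: →7(L), so W
n=9: →3(W), 8(W) — all W, so L
n=10: →5(L), so W
n=11: →10(W) only, which is W, so L
The starting position 11 is L: whatever the player to move does, the opponent receives a W position.

The second player wins.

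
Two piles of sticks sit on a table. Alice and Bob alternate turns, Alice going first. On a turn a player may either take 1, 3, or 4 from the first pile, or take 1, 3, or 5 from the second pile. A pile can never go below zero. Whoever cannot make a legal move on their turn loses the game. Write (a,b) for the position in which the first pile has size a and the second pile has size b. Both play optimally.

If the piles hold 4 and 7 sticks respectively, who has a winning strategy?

Alice wins.

Label each position W (a win for the player to move) or L (a loss). A position with no legal move is L; any other position is W exactly when some move reaches an L, and L when every move reaches a W.
No move ever increases a pile, so every position that can arise here has a ≤ 4 and b ≤ 7; it is enough to label the cells with 0 ≤ a ≤ 4 and 0 ≤ b ≤ 7.
Every move lowers a or b (never raises either), so fill the grid row by row in increasing a, and left to right within a row: each cell's successors are then already labelled.
      b=0  b=1  b=2  b=3  b=4  b=5  b=6  b=7
a=0:    L    W    L    W    L    W    L    W
a=1:    W    L    W    L    W    L    W    L
a=2:    L    W    L    W    L    W    L    W
a=3:    W    L    W    L    W    L    W    L
a=4:    W    W    W    W    W    W    W    W
Cells with no legal move (terminal, hence L): (0,0).
The remaining L cells, each justified by listing all of its moves:
(0,2): L (sole option (0,1)(W) is W)
(0,4): L (options (0,3)(W), (0,1)(W) are all W)
(0,6): L (options (0,5)(W), (0,3)(W), (0,1)(W) are all W)
(1,1): L (options (0,1)(W), (1,0)(W) are all W)
(1,3): L (options (0,3)(W), (1,2)(W), (1,0)(W) are all W)
(1,5): L (options (0,5)(W), (1,4)(W), (1,2)(W), (1,0)(W) are all W)
(1,7): L (options (0,7)(W), (1,6)(W), (1,4)(W), (1,2)(W) are all W)
(2,0): L (sole option (1,0)(W) is W)
(2,2): L (options (1,2)(W), (2,1)(W) are all W)
(2,4): L (options (1,4)(W), (2,3)(W), (2,1)(W) are all W)
(2,6): L (options (1,6)(W), (2,5)(W), (2,3)(W), (2,1)(W) are all W)
(3,1): L (options (2,1)(W), (0,1)(W), (3,0)(W) are all W)
(3,3): L (options (2,3)(W), (0,3)(W), (3,2)(W), (3,0)(W) are all W)
(3,5): L (options (2,5)(W), (0,5)(W), (3,4)(W), (3,2)(W), (3,0)(W) are all W)
(3,7): L (options (2,7)(W), (0,7)(W), (3,6)(W), (3,4)(W), (3,2)(W) are all W)
Every other cell has at least one move into one of the L cells above, so it is W.
The starting position (4,7) is W: Alice should move to (3,7), handing over an L position.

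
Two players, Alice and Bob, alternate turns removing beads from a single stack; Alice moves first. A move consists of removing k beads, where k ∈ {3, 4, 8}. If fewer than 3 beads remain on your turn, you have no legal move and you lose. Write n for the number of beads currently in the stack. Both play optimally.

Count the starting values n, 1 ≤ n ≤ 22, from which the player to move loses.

7

Label each position W (a win for the player to move) or L (a loss). A position with no legal move is L; any other position is W exactly when some move reaches an L, and L when every move reaches a W.
n=0: no move → L
n=1: no move → L
n=2: no move → L
n=3: can move to 0, which is L ⇒ W
n=4: can move to 1, which is L ⇒ W
n=5: can move to 2, which is L ⇒ W
n=6: can move to 2, which is L ⇒ W
n=7: moves to 4(W), 3(W); every one is W ⇒ L
n=8: can move to 0, which is L ⇒ W
n=9: can move to 1, which is L ⇒ W
n=10: can move to 7, which is L ⇒ W
n=11: can move to 7, which is L ⇒ W
n=12: moves to 9(W), 8(W), 4(W); every one is W ⇒ L
n=13: moves to 10(W), 9(W), 5(W); every one is W ⇒ L
n=14: moves to 11(W), 10(W), 6(W); every one is W ⇒ L
n=15: can move to 12, which is L ⇒ W
n=16: can move to 13, which is L ⇒ W
n=17: can move to 14, which is L ⇒ W
n=18: can move to 14, which is L ⇒ W
n=19: moves to 16(W), 15(W), 11(W); every one is W ⇒ L
n=20: can move to 12, which is L ⇒ W
n=21: can move to 13, which is L ⇒ W
n=22: can move to 19, which is L ⇒ W
L entries with 1 ≤ n ≤ 22 (n=0 is outside the asked range and is not counted): n = 1, 2, 7, 12, 13, 14, 19; that makes 7.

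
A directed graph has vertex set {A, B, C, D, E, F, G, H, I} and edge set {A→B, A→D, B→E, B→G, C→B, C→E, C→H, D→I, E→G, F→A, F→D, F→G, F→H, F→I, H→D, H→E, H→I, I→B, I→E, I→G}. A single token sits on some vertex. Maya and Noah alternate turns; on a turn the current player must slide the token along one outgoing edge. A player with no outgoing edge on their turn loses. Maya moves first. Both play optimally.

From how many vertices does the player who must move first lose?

3

Build the W/L table. Terminal = L. A non-terminal position is W if it has a move to some L; otherwise it is L.
Every edge goes from a vertex to one that appears earlier in the order G, E, B, I, D, H, A, C, F, so processing vertices in that order labels each vertex after all of its successors.
G: no outgoing edge → L
E: can move to G, which is L ⇒ W
B: can move to G, which is L ⇒ W
I: can move to G, which is L ⇒ W
D: the only move is to I(W), a W ⇒ L
H: can move to D, which is L ⇒ W
A: can move to D, which is L ⇒ W
C: moves to H(W), B(W), E(W); every one is W ⇒ L
F: can move to D, which is L ⇒ W
The L vertices are C, D, G; that is 3 in all.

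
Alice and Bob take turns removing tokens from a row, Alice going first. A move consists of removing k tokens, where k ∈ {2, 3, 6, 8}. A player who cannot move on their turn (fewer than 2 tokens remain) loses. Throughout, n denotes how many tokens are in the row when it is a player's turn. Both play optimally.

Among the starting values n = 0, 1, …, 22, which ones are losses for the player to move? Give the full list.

0, 1, 5, 10, 14, 15, 19

Positions with no move are L. A position that does have a move is losing for the player to move precisely when every available move leads to a winning position for the opponent. Fill in the labels:
n=0: no move → L
n=1: no move → L
n=2: reaches L-position 0 → W
n=3: reaches L-position 1 → W
n=4: reaches L-position 1 → W
n=5: only reaches 3(W), 2(W), all W → L
n=6: reaches L-position 0 → W
n=7: reaches L-position 5 → W
n=8: reaches L-position 5 → W
n=9: reaches L-position 1 → W
n=10: only reaches 8(W), 7(W), 4(W), 2(W), all W → L
n=11: reaches L-position 5 → W
n=12: reaches L-position 10 → W
n=13: reaches L-position 10 → W
n=14: only reaches 12(W), 11(W), 8(W), 6(W), all W → L
n=15: only reaches 13(W), 12(W), 9(W), 7(W), all W → L
n=16: reaches L-position 14 → W
n=17: reaches L-position 15 → W
n=18: reaches L-position 15 → W
n=19: only reaches 17(W), 16(W), 13(W), 11(W), all W → L
n=20: reaches L-position 14 → W
n=21: reaches L-position 19 → W
n=22: reaches L-position 19 → W
Reading off the rows marked L gives the requested list; there are 7 such values of n.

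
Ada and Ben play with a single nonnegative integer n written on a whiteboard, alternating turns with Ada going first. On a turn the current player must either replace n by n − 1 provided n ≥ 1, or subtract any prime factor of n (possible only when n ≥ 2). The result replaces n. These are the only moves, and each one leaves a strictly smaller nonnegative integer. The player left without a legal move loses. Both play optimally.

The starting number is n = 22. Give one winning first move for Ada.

Move to 20.

Build the W/L table. Terminal = L. A non-terminal position is W if it has a move to some L; otherwise it is L.
n=0: no move → L
n=1: can move to 0, which is L ⇒ W
n=2: can move to 0, which is L ⇒ W
n=3: can move to 0, which is L ⇒ W
n=4: moves to 2(W), 3(W); every one is W ⇒ L
n=5: can move to 0, which is L ⇒ W
n=6: can move to 4, which is L ⇒ W
n=7: can move to 0, which is L ⇒ W
n=8: moves to 6(W), 7(W); every one is W ⇒ L
n=9: can move to 8, which is L ⇒ W
n=10: can move to 8, which is L ⇒ W
n=11: can move to 0, which is L ⇒ W
n=12: moves to 9(W), 10(W), 11(W); every one is W ⇒ L
n=13: can move to 0, which is L ⇒ W
n=14: can move to 12, which is L ⇒ W
n=15: can move to 12, which is L ⇒ W
n=16: moves to 14(W), 15(W); every one is W ⇒ L
n=17: can move to 0, which is L ⇒ W
n=18: can move to 16, which is L ⇒ W
n=19: can move to 0, which is L ⇒ W
n=20: moves to 15(W), 18(W), 19(W); every one is W ⇒ L
n=21: can move to 20, which is L ⇒ W
n=22: can move to 20, which is L ⇒ W
From 22, the L positions reachable in one move are: 20.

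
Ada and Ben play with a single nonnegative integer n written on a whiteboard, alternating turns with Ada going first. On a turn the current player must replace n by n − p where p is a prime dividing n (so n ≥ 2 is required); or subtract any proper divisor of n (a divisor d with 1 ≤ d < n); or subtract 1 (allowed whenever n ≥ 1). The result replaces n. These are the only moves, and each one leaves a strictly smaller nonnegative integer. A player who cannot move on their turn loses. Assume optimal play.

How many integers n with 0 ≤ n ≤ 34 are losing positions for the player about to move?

Work bottom-up. With no move the player to move loses. Otherwise the position is W if at least one move leads to an L position for the opponent, and L if every move leads to a W.
n=0: no move → L
n=1: can move to 0, which is L ⇒ W
n=2: can move to 0, which is L ⇒ W
n=3: can move to 0, which is L ⇒ W
n=4: moves to 2(W), 3(W); every one is W ⇒ L
n=5: can move to 0, which is L ⇒ W
n=6: can move to 4, which is L ⇒ W
n=7: can move to 0, which is L ⇒ W
n=8: can move to 4, which is L ⇒ W
n=9: moves to 6(W), 8(W); every one is W ⇒ L
n=10: can move to 9, which is L ⇒ W
n=11: can move to 0, which is L ⇒ W
n=12: can move to 9, which is L ⇒ W
n=13: can move to 0, which is L ⇒ W
n=14: moves to 7(W), 12(W), 13(W); every one is W ⇒ L
n=15: can move to 14, which is L ⇒ W
n=16: can move to 14, which is L ⇒ W
n=17: can move to 0, which is L ⇒ W
n=18: can move to 9, which is L ⇒ W
n=19: can move to 0, which is L ⇒ W
n=20: moves to 10(W), 15(W), 16(W), 18(W), 19(W); every one is W ⇒ L
n=21: can move to 14, which is L ⇒ W
n=22: can move to 20, which is L ⇒ W
n=23: can move to 0, which is L ⇒ W
n=24: can move to 20, which is L ⇒ W
n=25: can move to 20, which is L ⇒ W
n=26: moves to 13(W), 24(W), 25(W); every one is W ⇒ L
n=27: can move to 26, which is L ⇒ W
n=28: can move to 14, which is L ⇒ W
n=29: can move to 0, which is L ⇒ W
n=30: can move to 20, which is L ⇒ W
n=31: can move to 0, which is L ⇒ W
n=32: moves to 16(W), 24(W), 28(W), 30(W), 31(W); every one is W ⇒ L
n=33: can move to 32, which is L ⇒ W
n=34: can move to 32, which is L ⇒ W
L entries with 0 ≤ n ≤ 34: n = 0, 4, 9, 14, 20, 26, 32; that makes 7.

7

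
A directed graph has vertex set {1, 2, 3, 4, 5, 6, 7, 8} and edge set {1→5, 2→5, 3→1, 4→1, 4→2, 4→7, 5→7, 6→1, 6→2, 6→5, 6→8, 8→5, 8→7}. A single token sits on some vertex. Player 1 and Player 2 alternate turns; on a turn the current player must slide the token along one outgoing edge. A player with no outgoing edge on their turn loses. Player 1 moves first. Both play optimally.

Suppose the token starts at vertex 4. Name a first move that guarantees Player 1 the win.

Move to 2.

Work bottom-up. With no move the player to move loses. Otherwise the position is W if at least one move leads to an L position for the opponent, and L if every move leads to a W.
Every edge goes from a vertex to one that appears earlier in the order 7, 5, 1, 2, 8, 4, 3, 6, so processing vertices in that order labels each vertex after all of its successors.
7: no outgoing edge → L
5: reaches L-position 7 → W
1: only reaches 5(W), which is W → L
2: only reaches 5(W), which is W → L
8: reaches L-position 7 → W
4: reaches L-position 2 → W
3: reaches L-position 1 → W
6: reaches L-position 2 → W
From 4, the L positions reachable in one move are: 2, 1, 7. Any move reaching one of these is winning.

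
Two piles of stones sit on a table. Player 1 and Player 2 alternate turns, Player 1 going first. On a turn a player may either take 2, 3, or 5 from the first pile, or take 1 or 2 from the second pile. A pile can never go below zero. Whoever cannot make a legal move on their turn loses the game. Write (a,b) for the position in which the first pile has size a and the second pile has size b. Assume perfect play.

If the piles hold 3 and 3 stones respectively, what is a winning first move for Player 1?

Move to (1,3).

Work bottom-up. With no move the player to move loses. Otherwise the position is W if at least one move leads to an L position for the opponent, and L if every move leads to a W.
No move ever increases a pile, so every position that can arise here has a ≤ 3 and b ≤ 3; it is enough to label the cells with 0 ≤ a ≤ 3 and 0 ≤ b ≤ 3.
Every move lowers a or b (never raises either), so fill the grid row by row in increasing a, and left to right within a row: each cell's successors are then already labelled.
      b=0  b=1  b=2  b=3
a=0:    L    W    W    L
a=1:    L    W    W    L
a=2:    W    L    W    W
a=3:    W    L    W    W
Cells with no legal move (terminal, hence L): (0,0), (1,0).
The remaining L cells, each justified by listing all of its moves:
(0,3): only reaches (0,2)(W), (0,1)(W), all W → L
(1,3): only reaches (1,2)(W), (1,1)(W), all W → L
(2,1): only reaches (0,1)(W), (2,0)(W), all W → L
(3,1): only reaches (1,1)(W), (0,1)(W), (3,0)(W), all W → L
Every other cell has at least one move into one of the L cells above, so it is W.
From (3,3), the L positions reachable in one move are: (1,3), (0,3), (3,1). Any move reaching one of these is winning.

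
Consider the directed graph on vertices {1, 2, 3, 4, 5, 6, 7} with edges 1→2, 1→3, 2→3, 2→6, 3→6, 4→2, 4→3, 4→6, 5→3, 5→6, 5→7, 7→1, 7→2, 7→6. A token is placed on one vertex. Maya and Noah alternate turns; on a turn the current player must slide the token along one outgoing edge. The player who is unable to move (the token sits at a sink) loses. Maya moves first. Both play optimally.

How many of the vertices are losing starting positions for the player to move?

Classify positions by backward induction: terminal positions (no move available) are L. From any other position, the mover wins iff some move reaches an L.
Every edge goes from a vertex to one that appears earlier in the order 6, 3, 2, 4, 1, 7, 5, so processing vertices in that order labels each vertex after all of its successors.
6: no outgoing edge → L
3: →6(L), so W
2: →6(L), so W
4: →6(L), so W
1: →2(W), 3(W) — all W, so L
7: →1(L), so W
5: →6(L), so W
The L vertices are 1, 6; that is 2 in all.

2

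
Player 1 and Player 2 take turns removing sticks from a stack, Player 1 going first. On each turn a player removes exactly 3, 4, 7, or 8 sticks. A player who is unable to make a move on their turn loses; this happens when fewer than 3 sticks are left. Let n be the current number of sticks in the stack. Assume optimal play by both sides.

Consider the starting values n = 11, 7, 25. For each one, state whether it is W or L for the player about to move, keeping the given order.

11: L, 7: W, 25: W

Classify positions by backward induction: terminal positions (no move available) are L. From any other position, the mover wins iff some move reaches an L.
n=0: no move → L
n=1: no move → L
n=2: no move → L
n=3: reaches L-position 0 → W
n=4: reaches L-position 1 → W
n=5: reaches L-position 2 → W
n=6: reaches L-position 2 → W
n=7: reaches L-position 0 → W
n=8: reaches L-position 1 → W
n=9: reaches L-position 2 → W
n=10: reaches L-position 2 → W
n=11: only reaches 8(W), 7(W), 4(W), 3(W), all W → L
n=12: only reaches 9(W), 8(W), 5(W), 4(W), all W → L
n=13: only reaches 10(W), 9(W), 6(W), 5(W), all W → L
n=14: reaches L-position 11 → W
n=15: reaches L-position 12 → W
n=16: reaches L-position 13 → W
n=17: reaches L-position 13 → W
n=18: reaches L-position 11 → W
n=19: reaches L-position 12 → W
n=20: reaches L-position 13 → W
n=21: reaches L-position 13 → W
n=22: only reaches 19(W), 18(W), 15(W), 14(W), all W → L
n=23: only reaches 20(W), 19(W), 16(W), 15(W), all W → L
n=24: only reaches 21(W), 20(W), 17(W), 16(W), all W → L
n=25: reaches L-position 22 → W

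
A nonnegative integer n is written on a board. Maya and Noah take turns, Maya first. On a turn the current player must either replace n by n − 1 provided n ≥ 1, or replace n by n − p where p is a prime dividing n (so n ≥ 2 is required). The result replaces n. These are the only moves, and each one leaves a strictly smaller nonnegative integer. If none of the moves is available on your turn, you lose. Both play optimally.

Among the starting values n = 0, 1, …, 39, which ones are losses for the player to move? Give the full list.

Positions with no move are L. A position that does have a move is losing for the player to move precisely when every available move leads to a winning position for the opponent. Fill in the labels:
n=0: no move → L
n=1: reaches L-position 0 → W
n=2: reaches L-position 0 → W
n=3: reaches L-position 0 → W
n=4: only reaches 2(W), 3(W), all W → L
n=5: reaches L-position 0 → W
n=6: reaches L-position 4 → W
n=7: reaches L-position 0 → W
n=8: only reaches 6(W), 7(W), all W → L
n=9: reaches L-position 8 → W
n=10: reaches L-position 8 → W
n=11: reaches L-position 0 → W
n=12: only reaches 9(W), 10(W), 11(W), all W → L
n=13: reaches L-position 0 → W
n=14: reaches L-position 12 → W
n=15: reaches L-position 12 → W
n=16: only reaches 14(W), 15(W), all W → L
n=17: reaches L-position 0 → W
n=18: reaches L-position 16 → W
n=19: reaches L-position 0 → W
n=20: only reaches 15(W), 18(W), 19(W), all W → L
n=21: reaches L-position 20 → W
n=22: reaches L-position 20 → W
n=23: reaches L-position 0 → W
n=24: only reaches 21(W), 22(W), 23(W), all W → L
n=25: reaches L-position 20 → W
n=26: reaches L-position 24 → W
n=27: reaches L-position 24 → W
n=28: only reaches 21(W), 26(W), 27(W), all W → L
n=29: reaches L-position 0 → W
n=30: reaches L-position 28 → W
n=31: reaches L-position 0 → W
n=32: only reaches 30(W), 31(W), all W → L
n=33: reaches L-position 32 → W
n=34: reaches L-position 32 → W
n=35: reaches L-position 28 → W
n=36: only reaches 33(W), 34(W), 35(W), all W → L
n=37: reaches L-position 0 → W
n=38: reaches L-position 36 → W
n=39: reaches L-position 36 → W
Reading off the rows marked L gives the requested list; there are 10 such values of n.

0, 4, 8, 12, 16, 20, 24, 28, 32, 36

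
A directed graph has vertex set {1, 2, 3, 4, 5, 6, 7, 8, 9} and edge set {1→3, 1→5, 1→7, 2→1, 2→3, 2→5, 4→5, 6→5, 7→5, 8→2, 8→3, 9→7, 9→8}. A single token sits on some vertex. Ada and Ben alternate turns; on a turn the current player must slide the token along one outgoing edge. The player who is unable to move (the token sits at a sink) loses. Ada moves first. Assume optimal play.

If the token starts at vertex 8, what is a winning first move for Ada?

Move to 3.

Label each position W (a win for the player to move) or L (a loss). A position with no legal move is L; any other position is W exactly when some move reaches an L, and L when every move reaches a W.
Every edge goes from a vertex to one that appears earlier in the order 5, 3, 7, 1, 2, 8, 4, 9, 6, so processing vertices in that order labels each vertex after all of its successors.
5: no outgoing edge → L
3: no outgoing edge → L
7: can move to 5, which is L ⇒ W
1: can move to 3, which is L ⇒ W
2: can move to 3, which is L ⇒ W
8: can move to 3, which is L ⇒ W
4: can move to 5, which is L ⇒ W
9: moves to 8(W), 7(W); every one is W ⇒ L
6: can move to 5, which is L ⇒ W
From 8, the L positions reachable in one move are: 3.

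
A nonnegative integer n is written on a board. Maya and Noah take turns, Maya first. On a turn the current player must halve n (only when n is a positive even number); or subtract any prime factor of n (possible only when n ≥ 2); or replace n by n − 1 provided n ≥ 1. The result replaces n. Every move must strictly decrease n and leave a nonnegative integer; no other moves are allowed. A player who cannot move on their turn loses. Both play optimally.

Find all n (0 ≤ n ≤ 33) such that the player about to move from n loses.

Work bottom-up. With no move the player to move loses. Otherwise the position is W if at least one move leads to an L position for the opponent, and L if every move leads to a W.
n=0: no move → L
n=1: can move to 0, which is L ⇒ W
n=2: can move to 0, which is L ⇒ W
n=3: can move to 0, which is L ⇒ W
n=4: moves to 2(W), 3(W); every one is W ⇒ L
n=5: can move to 0, which is L ⇒ W
n=6: can move to 4, which is L ⇒ W
n=7: can move to 0, which is L ⇒ W
n=8: can move to 4, which is L ⇒ W
n=9: moves to 6(W), 8(W); every one is W ⇒ L
n=10: can move to 9, which is L ⇒ W
n=11: can move to 0, which is L ⇒ W
n=12: can move to 9, which is L ⇒ W
n=13: can move to 0, which is L ⇒ W
n=14: moves to 7(W), 12(W), 13(W); every one is W ⇒ L
n=15: can move to 14, which is L ⇒ W
n=16: can move to 14, which is L ⇒ W
n=17: can move to 0, which is L ⇒ W
n=18: can move to 9, which is L ⇒ W
n=19: can move to 0, which is L ⇒ W
n=20: moves to 10(W), 15(W), 18(W), 19(W); every one is W ⇒ L
n=21: can move to 14, which is L ⇒ W
n=22: can move to 20, which is L ⇒ W
n=23: can move to 0, which is L ⇒ W
n=24: moves to 12(W), 21(W), 22(W), 23(W); every one is W ⇒ L
n=25: can move to 20, which is L ⇒ W
n=26: can move to 24, which is L ⇒ W
n=27: can move to 24, which is L ⇒ W
n=28: can move to 14, which is L ⇒ W
n=29: can move to 0, which is L ⇒ W
n=30: moves to 15(W), 25(W), 27(W), 28(W), 29(W); every one is W ⇒ L
n=31: can move to 0, which is L ⇒ W
n=32: can move to 30, which is L ⇒ W
n=33: can move to 30, which is L ⇒ W
The losing starting values of n are exactly the entries labelled L in this table (7 of them).

0, 4, 9, 14, 20, 24, 30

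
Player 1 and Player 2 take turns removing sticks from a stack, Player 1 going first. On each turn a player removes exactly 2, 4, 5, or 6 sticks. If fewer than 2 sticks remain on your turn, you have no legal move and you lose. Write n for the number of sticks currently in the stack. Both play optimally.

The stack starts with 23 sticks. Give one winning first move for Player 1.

Remove 6, leaving 17.

Positions with no move are L. A position that does have a move is losing for the player to move precisely when every available move leads to a winning position for the opponent. Fill in the labels:
n=0: no move → L
n=1: no move → L
n=2: can move to 0, which is L ⇒ W
n=3: can move to 1, which is L ⇒ W
n=4: can move to 0, which is L ⇒ W
n=5: can move to 1, which is L ⇒ W
n=6: can move to 1, which is L ⇒ W
n=7: can move to 1, which is L ⇒ W
n=8: moves to 6(W), 4(W), 3(W), 2(W); every one is W ⇒ L
n=9: moves to 7(W), 5(W), 4(W), 3(W); every one is W ⇒ L
n=10: can move to 8, which is L ⇒ W
n=11: can move to 9, which is L ⇒ W
n=12: can move to 8, which is L ⇒ W
n=13: can move to 9, which is L ⇒ W
n=14: can move to 9, which is L ⇒ W
n=15: can move to 9, which is L ⇒ W
n=16: moves to 14(W), 12(W), 11(W), 10(W); every one is W ⇒ L
n=17: moves to 15(W), 13(W), 12(W), 11(W); every one is W ⇒ L
n=18: can move to 16, which is L ⇒ W
n=19: can move to 17, which is L ⇒ W
n=20: can move to 16, which is L ⇒ W
n=21: can move to 17, which is L ⇒ W
n=22: can move to 17, which is L ⇒ W
n=23: can move to 17, which is L ⇒ W
From 23, the L positions reachable in one move are: 17.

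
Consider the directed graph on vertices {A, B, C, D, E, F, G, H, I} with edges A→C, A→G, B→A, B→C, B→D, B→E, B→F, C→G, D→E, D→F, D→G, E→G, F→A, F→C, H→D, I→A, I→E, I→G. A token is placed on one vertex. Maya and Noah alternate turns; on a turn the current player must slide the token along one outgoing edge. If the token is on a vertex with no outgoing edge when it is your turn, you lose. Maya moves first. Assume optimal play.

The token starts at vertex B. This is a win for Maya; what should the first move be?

Move to F.

Build the W/L table. Terminal = L. A non-terminal position is W if it has a move to some L; otherwise it is L.
Every edge goes from a vertex to one that appears earlier in the order G, C, A, E, F, D, H, B, I, so processing vertices in that order labels each vertex after all of its successors.
G: no outgoing edge → L
C: W (go to G, an L position)
A: W (go to G, an L position)
E: W (go to G, an L position)
F: L (options A(W), C(W) are all W)
D: W (go to F, an L position)
H: L (sole option D(W) is W)
B: W (go to F, an L position)
I: W (go to G, an L position)
From B, the L positions reachable in one move are: F.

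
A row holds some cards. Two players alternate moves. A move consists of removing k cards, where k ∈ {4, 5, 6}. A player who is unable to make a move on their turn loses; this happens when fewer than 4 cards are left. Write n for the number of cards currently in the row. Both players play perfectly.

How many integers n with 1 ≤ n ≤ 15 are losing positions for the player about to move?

Label each position W (a win for the player to move) or L (a loss). A position with no legal move is L; any other position is W exactly when some move reaches an L, and L when every move reaches a W.
n=0: no move → L
n=1: no move → L
n=2: no move → L
n=3: no move → L
n=4: reaches L-position 0 → W
n=5: reaches L-position 1 → W
n=6: reaches L-position 2 → W
n=7: reaches L-position 3 → W
n=8: reaches L-position 3 → W
n=9: reaches L-position 3 → W
n=10: only reaches 6(W), 5(W), 4(W), all W → L
n=11: only reaches 7(W), 6(W), 5(W), all W → L
n=12: only reaches 8(W), 7(W), 6(W), all W → L
n=13: only reaches 9(W), 8(W), 7(W), all W → L
n=14: reaches L-position 10 → W
n=15: reaches L-position 11 → W
L entries with 1 ≤ n ≤ 15 (n=0 is outside the asked range and is not counted): n = 1, 2, 3, 10, 11, 12, 13; that makes 7.

7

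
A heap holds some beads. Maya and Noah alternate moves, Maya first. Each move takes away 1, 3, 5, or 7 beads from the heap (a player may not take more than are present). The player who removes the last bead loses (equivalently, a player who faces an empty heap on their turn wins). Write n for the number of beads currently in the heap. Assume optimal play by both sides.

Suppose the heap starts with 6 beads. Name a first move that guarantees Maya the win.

Positions with no move are W. A position that does have a move is losing for the player to move precisely when every available move leads to a winning position for the opponent. Fill in the labels:
n=0: no move; the opponent has just taken the last bead and therefore loses → W
n=1: only reaches 0(W), which is W → L
n=2: reaches L-position 1 → W
n=3: only reaches 2(W), 0(W), all W → L
n=4: reaches L-position 3 → W
n=5: only reaches 4(W), 2(W), 0(W), all W → L
n=6: reaches L-position 5 → W
From 6, the L positions reachable in one move are: 5, 3, 1. Any move reaching one of these is winning.

Remove 1, leaving 5.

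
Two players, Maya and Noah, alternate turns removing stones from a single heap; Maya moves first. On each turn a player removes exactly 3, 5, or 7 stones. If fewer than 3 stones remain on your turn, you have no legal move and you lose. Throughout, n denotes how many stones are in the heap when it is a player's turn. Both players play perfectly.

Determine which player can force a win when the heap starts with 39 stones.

Maya wins.

Compute win/loss labels from the base case upward. A position with no move is L. Any other position is W if it can reach an L in one move, else L.
n=0: no move → L
n=1: no move → L
n=2: no move → L
n=3: reaches L-position 0 → W
n=4: reaches L-position 1 → W
n=5: reaches L-position 2 → W
n=6: reaches L-position 1 → W
n=7: reaches L-position 2 → W
n=8: reaches L-position 1 → W
n=9: reaches L-position 2 → W
n=10: only reaches 7(W), 5(W), 3(W), all W → L
n=11: only reaches 8(W), 6(W), 4(W), all W → L
n=12: only reaches 9(W), 7(W), 5(W), all W → L
n=13: reaches L-position 10 → W
n=14: reaches L-position 11 → W
n=15: reaches L-position 12 → W
n=16: reaches L-position 11 → W
n=17: reaches L-position 12 → W
n=18: reaches L-position 11 → W
n=19: reaches L-position 12 → W
n=20: only reaches 17(W), 15(W), 13(W), all W → L
n=21: only reaches 18(W), 16(W), 14(W), all W → L
n=22: only reaches 19(W), 17(W), 15(W), all W → L
n=23: reaches L-position 20 → W
n=24: reaches L-position 21 → W
n=25: reaches L-position 22 → W
n=26: reaches L-position 21 → W
n=27: reaches L-position 22 → W
n=28: reaches L-position 21 → W
n=29: reaches L-position 22 → W
n=30: only reaches 27(W), 25(W), 23(W), all W → L
n=31: only reaches 28(W), 26(W), 24(W), all W → L
n=32: only reaches 29(W), 27(W), 25(W), all W → L
n=33: reaches L-position 30 → W
n=34: reaches L-position 31 → W
n=35: reaches L-position 32 → W
n=36: reaches L-position 31 → W
n=37: reaches L-position 32 → W
n=38: reaches L-position 31 → W
n=39: reaches L-position 32 → W
From 39 Maya can remove 7, leaving 32, reaching an L position.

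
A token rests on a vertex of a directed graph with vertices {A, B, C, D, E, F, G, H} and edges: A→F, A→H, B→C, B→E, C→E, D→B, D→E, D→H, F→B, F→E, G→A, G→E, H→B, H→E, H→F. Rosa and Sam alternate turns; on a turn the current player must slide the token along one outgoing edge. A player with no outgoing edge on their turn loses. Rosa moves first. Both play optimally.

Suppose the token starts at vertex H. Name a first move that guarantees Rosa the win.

Move to E.

Build the W/L table. Terminal = L. A non-terminal position is W if it has a move to some L; otherwise it is L.
Every edge goes from a vertex to one that appears earlier in the order E, C, B, F, H, A, G, D, so processing vertices in that order labels each vertex after all of its successors.
E: no outgoing edge → L
C: reaches L-position E → W
B: reaches L-position E → W
F: reaches L-position E → W
H: reaches L-position E → W
A: only reaches H(W), F(W), all W → L
G: reaches L-position A → W
D: reaches L-position E → W
From H, the L positions reachable in one move are: E.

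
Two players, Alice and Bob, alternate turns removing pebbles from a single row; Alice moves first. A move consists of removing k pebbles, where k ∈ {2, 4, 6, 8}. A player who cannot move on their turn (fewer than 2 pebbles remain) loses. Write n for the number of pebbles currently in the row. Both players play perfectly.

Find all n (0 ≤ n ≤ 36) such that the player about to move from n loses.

0, 1, 10, 11, 20, 21, 30, 31

Build the W/L table. Terminal = L. A non-terminal position is W if it has a move to some L; otherwise it is L.
n=0: no move → L
n=1: no move → L
n=2: W (go to 0, an L position)
n=3: W (go to 1, an L position)
n=4: W (go to 0, an L position)
n=5: W (go to 1, an L position)
n=6: W (go to 0, an L position)
n=7: W (go to 1, an L position)
n=8: W (go to 0, an L position)
n=9: W (go to 1, an L position)
n=10: L (options 8(W), 6(W), 4(W), 2(W) are all W)
n=11: L (options 9(W), 7(W), 5(W), 3(W) are all W)
n=12: W (go to 10, an L position)
n=13: W (go to 11, an L position)
n=14: W (go to 10, an L position)
n=15: W (go to 11, an L position)
n=16: W (go to 10, an L position)
n=17: W (go to 11, an L position)
n=18: W (go to 10, an L position)
n=19: W (go to 11, an L position)
n=20: L (options 18(W), 16(W), 14(W), 12(W) are all W)
n=21: L (options 19(W), 17(W), 15(W), 13(W) are all W)
n=22: W (go to 20, an L position)
n=23: W (go to 21, an L position)
n=24: W (go to 20, an L position)
n=25: W (go to 21, an L position)
n=26: W (go to 20, an L position)
n=27: W (go to 21, an L position)
n=28: W (go to 20, an L position)
n=29: W (go to 21, an L position)
n=30: L (options 28(W), 26(W), 24(W), 22(W) are all W)
n=31: L (options 29(W), 27(W), 25(W), 23(W) are all W)
n=32: W (go to 30, an L position)
n=33: W (go to 31, an L position)
n=34: W (go to 30, an L position)
n=35: W (go to 31, an L position)
n=36: W (go to 30, an L position)
The losing starting values of n are exactly the entries labelled L in this table (8 of them).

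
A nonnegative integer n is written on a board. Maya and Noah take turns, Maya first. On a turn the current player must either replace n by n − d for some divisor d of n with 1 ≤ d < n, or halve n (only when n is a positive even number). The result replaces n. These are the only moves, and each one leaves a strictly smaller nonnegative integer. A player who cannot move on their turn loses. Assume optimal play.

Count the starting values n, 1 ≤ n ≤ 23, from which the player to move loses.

12

Build the W/L table. Terminal = L. A non-terminal position is W if it has a move to some L; otherwise it is L.
n=0: no move → L
n=1: no move → L
n=2: W (go to 1, an L position)
n=3: L (sole option 2(W) is W)
n=4: W (go to 3, an L position)
n=5: L (sole option 4(W) is W)
n=6: W (go to 3, an L position)
n=7: L (sole option 6(W) is W)
n=8: W (go to 7, an L position)
n=9: L (options 6(W), 8(W) are all W)
n=10: W (go to 5, an L position)
n=11: L (sole option 10(W) is W)
n=12: W (go to 9, an L position)
n=13: L (sole option 12(W) is W)
n=14: W (go to 7, an L position)
n=15: L (options 10(W), 12(W), 14(W) are all W)
n=16: W (go to 15, an L position)
n=17: L (sole option 16(W) is W)
n=18: W (go to 9, an L position)
n=19: L (sole option 18(W) is W)
n=20: W (go to 15, an L position)
n=21: L (options 14(W), 18(W), 20(W) are all W)
n=22: W (go to 11, an L position)
n=23: L (sole option 22(W) is W)
L entries with 1 ≤ n ≤ 23 (n=0 is outside the asked range and is not counted): n = 1, 3, 5, 7, 9, 11, 13, 15, 17, 19, 21, 23; that makes 12.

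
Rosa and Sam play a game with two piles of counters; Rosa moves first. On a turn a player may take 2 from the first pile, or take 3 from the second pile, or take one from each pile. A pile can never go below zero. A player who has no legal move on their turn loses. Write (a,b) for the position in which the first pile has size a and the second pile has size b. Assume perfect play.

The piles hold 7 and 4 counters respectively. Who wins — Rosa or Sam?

Rosa wins.

Use the standard recursion: the mover loses at a terminal position; elsewhere, the mover wins exactly when some move hands the opponent an L position.
No move ever increases a pile, so every position that can arise here has a ≤ 7 and b ≤ 4; it is enough to label the cells with 0 ≤ a ≤ 7 and 0 ≤ b ≤ 4.
Every move lowers a or b (never raises either), so fill the grid row by row in increasing a, and left to right within a row: each cell's successors are then already labelled.
      b=0  b=1  b=2  b=3  b=4
a=0:    L    L    L    W    W
a=1:    L    W    W    W    L
a=2:    W    W    W    L    L
a=3:    W    L    L    L    W
a=4:    L    L    W    W    W
a=5:    L    W    W    W    L
a=6:    W    W    L    L    L
a=7:    W    L    L    W    W
Cells with no legal move (terminal, hence L): (0,0), (0,1), (0,2), (1,0).
The remaining L cells, each justified by listing all of its moves:
(1,4): L (options (1,1)(W), (0,3)(W) are all W)
(2,3): L (options (0,3)(W), (2,0)(W), (1,2)(W) are all W)
(2,4): L (options (0,4)(W), (2,1)(W), (1,3)(W) are all W)
(3,1): L (options (1,1)(W), (2,0)(W) are all W)
(3,2): L (options (1,2)(W), (2,1)(W) are all W)
(3,3): L (options (1,3)(W), (3,0)(W), (2,2)(W) are all W)
(4,0): L (sole option (2,0)(W) is W)
(4,1): L (options (2,1)(W), (3,0)(W) are all W)
(5,0): L (sole option (3,0)(W) is W)
(5,4): L (options (3,4)(W), (5,1)(W), (4,3)(W) are all W)
(6,2): L (options (4,2)(W), (5,1)(W) are all W)
(6,3): L (options (4,3)(W), (6,0)(W), (5,2)(W) are all W)
(6,4): L (options (4,4)(W), (6,1)(W), (5,3)(W) are all W)
(7,1): L (options (5,1)(W), (6,0)(W) are all W)
(7,2): L (options (5,2)(W), (6,1)(W) are all W)
Every other cell has at least one move into one of the L cells above, so it is W.
From (7,4) Rosa can move to (5,4), reaching an L position.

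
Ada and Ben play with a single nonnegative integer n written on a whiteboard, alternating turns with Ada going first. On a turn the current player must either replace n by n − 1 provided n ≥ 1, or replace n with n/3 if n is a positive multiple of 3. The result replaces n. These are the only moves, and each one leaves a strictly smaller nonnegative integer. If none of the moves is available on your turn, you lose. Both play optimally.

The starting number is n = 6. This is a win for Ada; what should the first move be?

Classify positions by backward induction: terminal positions (no move available) are L. From any other position, the mover wins iff some move reaches an L.
n=0: no move → L
n=1: W (go to 0, an L position)
n=2: L (sole option 1(W) is W)
n=3: W (go to 2, an L position)
n=4: L (sole option 3(W) is W)
n=5: W (go to 4, an L position)
n=6: W (go to 2, an L position)
From 6, the L positions reachable in one move are: 2.

Move to 2.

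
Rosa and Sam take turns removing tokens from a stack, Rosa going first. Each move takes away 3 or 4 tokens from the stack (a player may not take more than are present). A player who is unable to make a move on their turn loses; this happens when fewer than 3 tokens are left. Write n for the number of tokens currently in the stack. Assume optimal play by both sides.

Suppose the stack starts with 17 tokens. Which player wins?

Rosa wins.

Positions with no move are L. A position that does have a move is losing for the player to move precisely when every available move leads to a winning position for the opponent. Fill in the labels:
n=0: no move → L
n=1: no move → L
n=2: no move → L
n=3: reaches L-position 0 → W
n=4: reaches L-position 1 → W
n=5: reaches L-position 2 → W
n=6: reaches L-position 2 → W
n=7: only reaches 4(W), 3(W), all W → L
n=8: only reaches 5(W), 4(W), all W → L
n=9: only reaches 6(W), 5(W), all W → L
n=10: reaches L-position 7 → W
n=11: reaches L-position 8 → W
n=12: reaches L-position 9 → W
n=13: reaches L-position 9 → W
n=14: only reaches 11(W), 10(W), all W → L
n=15: only reaches 12(W), 11(W), all W → L
n=16: only reaches 13(W), 12(W), all W → L
n=17: reaches L-position 14 → W
The starting position 17 is W: Rosa should remove 3, leaving 14, handing over an L position.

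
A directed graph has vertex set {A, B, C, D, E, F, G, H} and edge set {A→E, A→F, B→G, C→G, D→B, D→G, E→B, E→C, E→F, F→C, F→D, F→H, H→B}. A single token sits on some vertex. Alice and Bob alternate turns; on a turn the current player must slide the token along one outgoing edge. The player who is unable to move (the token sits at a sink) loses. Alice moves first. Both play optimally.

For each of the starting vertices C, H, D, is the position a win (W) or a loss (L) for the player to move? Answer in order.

Build the W/L table. Terminal = L. A non-terminal position is W if it has a move to some L; otherwise it is L.
Every edge goes from a vertex to one that appears earlier in the order G, B, D, H, C, F, E, A, so processing vertices in that order labels each vertex after all of its successors.
G: no outgoing edge → L
B: reaches L-position G → W
D: reaches L-position G → W
H: only reaches B(W), which is W → L
C: reaches L-position G → W
F: reaches L-position H → W
E: only reaches F(W), C(W), B(W), all W → L
A: reaches L-position E → W

C: W, H: L, D: W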